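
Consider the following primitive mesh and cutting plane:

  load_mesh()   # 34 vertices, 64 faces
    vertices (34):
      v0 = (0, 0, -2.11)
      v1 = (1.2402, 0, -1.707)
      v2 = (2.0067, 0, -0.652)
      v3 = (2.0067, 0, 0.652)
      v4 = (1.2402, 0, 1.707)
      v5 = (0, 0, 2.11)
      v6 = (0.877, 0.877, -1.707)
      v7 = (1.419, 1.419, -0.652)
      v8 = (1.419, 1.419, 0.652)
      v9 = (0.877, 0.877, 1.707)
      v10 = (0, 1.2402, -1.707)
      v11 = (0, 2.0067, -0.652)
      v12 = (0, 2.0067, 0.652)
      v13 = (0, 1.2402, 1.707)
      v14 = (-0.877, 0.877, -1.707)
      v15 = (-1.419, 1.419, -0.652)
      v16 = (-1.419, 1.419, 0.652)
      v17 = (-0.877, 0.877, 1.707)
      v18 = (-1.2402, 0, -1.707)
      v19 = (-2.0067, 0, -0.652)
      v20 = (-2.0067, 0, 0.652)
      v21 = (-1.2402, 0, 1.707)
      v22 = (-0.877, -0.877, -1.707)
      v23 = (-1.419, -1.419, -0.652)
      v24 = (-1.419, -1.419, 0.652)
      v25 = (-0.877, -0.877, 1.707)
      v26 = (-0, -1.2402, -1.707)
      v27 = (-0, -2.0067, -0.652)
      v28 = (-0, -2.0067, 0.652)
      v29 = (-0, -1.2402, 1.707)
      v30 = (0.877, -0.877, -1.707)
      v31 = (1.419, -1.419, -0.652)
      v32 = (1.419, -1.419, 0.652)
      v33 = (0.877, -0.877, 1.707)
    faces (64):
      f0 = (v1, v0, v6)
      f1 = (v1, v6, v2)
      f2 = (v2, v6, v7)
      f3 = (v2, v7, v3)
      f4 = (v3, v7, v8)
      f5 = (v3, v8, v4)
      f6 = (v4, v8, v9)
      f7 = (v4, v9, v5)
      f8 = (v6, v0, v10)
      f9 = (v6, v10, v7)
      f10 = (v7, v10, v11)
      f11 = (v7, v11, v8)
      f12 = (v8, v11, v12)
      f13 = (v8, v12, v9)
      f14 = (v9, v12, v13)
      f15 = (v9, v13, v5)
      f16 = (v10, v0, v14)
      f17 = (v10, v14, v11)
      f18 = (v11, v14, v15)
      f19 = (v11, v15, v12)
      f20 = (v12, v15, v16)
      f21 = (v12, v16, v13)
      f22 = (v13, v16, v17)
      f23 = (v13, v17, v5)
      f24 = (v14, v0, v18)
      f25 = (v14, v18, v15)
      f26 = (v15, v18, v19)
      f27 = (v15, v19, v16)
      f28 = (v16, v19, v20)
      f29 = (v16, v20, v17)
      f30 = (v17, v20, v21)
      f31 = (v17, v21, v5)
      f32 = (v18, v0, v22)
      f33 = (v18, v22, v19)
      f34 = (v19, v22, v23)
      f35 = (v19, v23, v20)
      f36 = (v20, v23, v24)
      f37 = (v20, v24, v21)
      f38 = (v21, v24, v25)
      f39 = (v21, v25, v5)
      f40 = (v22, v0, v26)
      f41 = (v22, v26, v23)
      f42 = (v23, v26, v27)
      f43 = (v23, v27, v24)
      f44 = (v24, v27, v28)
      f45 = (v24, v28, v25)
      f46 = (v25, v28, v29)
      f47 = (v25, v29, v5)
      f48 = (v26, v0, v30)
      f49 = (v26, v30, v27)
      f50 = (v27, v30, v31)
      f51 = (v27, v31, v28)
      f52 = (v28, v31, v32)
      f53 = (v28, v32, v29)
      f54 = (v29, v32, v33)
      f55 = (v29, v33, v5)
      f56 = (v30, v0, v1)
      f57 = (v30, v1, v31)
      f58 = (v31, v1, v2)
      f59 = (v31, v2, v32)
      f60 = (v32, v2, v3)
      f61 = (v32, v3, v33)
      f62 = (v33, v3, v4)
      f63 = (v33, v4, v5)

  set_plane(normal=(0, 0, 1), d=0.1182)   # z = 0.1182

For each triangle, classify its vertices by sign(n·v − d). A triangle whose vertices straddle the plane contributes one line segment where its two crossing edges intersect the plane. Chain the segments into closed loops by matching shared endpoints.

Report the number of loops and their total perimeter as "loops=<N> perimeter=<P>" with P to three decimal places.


Straddling triangles (16 of 64):
  (v2,v7,v3) [--+] → (1.76612, 0.580876, 0.1182)–(2.0067, 0, 0.1182)  len=0.6287
  (v3,v7,v8) [+-+] → (1.76612, 0.580876, 0.1182)–(1.419, 1.419, 0.1182)  len=0.9072
  (v7,v11,v8) [--+] → (0.838124, 1.65958, 0.1182)–(1.419, 1.419, 0.1182)  len=0.6287
  (v8,v11,v12) [+-+] → (0.838124, 1.65958, 0.1182)–(0, 2.0067, 0.1182)  len=0.9072
  (v11,v15,v12) [--+] → (-0.580876, 1.76612, 0.1182)–(0, 2.0067, 0.1182)  len=0.6287
  (v12,v15,v16) [+-+] → (-0.580876, 1.76612, 0.1182)–(-1.419, 1.419, 0.1182)  len=0.9072
  (v15,v19,v16) [--+] → (-1.65958, 0.838124, 0.1182)–(-1.419, 1.419, 0.1182)  len=0.6287
  (v16,v19,v20) [+-+] → (-1.65958, 0.838124, 0.1182)–(-2.0067, 0, 0.1182)  len=0.9072
  (v19,v23,v20) [--+] → (-1.76612, -0.580876, 0.1182)–(-2.0067, 0, 0.1182)  len=0.6287
  (v20,v23,v24) [+-+] → (-1.76612, -0.580876, 0.1182)–(-1.419, -1.419, 0.1182)  len=0.9072
  (v23,v27,v24) [--+] → (-0.838124, -1.65958, 0.1182)–(-1.419, -1.419, 0.1182)  len=0.6287
  (v24,v27,v28) [+-+] → (-0.838124, -1.65958, 0.1182)–(0, -2.0067, 0.1182)  len=0.9072
  (v27,v31,v28) [--+] → (0.580876, -1.76612, 0.1182)–(0, -2.0067, 0.1182)  len=0.6287
  (v28,v31,v32) [+-+] → (0.580876, -1.76612, 0.1182)–(1.419, -1.419, 0.1182)  len=0.9072
  (v31,v2,v32) [--+] → (1.65958, -0.838124, 0.1182)–(1.419, -1.419, 0.1182)  len=0.6287
  (v32,v2,v3) [+-+] → (1.65958, -0.838124, 0.1182)–(2.0067, 0, 0.1182)  len=0.9072

Chained into 1 loop(s):
  loop 1: 16 segments, perimeter = 12.2871
Total perimeter = 12.287

loops=1 perimeter=12.287


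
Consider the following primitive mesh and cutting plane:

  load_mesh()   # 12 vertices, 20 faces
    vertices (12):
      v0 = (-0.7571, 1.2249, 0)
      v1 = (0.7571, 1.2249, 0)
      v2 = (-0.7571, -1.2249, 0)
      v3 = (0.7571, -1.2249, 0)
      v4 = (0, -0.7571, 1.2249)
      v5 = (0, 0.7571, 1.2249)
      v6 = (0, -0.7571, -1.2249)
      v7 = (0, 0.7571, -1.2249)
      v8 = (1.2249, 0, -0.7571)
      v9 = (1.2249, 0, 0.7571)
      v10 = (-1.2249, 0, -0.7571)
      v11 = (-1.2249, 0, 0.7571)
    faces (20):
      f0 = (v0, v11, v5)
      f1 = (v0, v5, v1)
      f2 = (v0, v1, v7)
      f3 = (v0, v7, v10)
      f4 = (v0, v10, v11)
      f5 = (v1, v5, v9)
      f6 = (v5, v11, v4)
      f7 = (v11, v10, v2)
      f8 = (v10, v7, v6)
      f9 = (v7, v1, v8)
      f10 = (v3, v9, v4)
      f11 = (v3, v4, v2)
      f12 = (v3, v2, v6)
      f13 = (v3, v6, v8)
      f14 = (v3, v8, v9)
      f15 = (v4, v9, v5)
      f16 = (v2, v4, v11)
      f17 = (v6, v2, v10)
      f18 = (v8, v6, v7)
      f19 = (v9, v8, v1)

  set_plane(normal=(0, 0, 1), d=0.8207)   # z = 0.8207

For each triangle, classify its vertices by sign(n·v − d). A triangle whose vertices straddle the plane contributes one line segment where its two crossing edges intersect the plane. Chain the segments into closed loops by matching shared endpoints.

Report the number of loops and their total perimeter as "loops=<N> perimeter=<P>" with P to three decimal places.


Straddling triangles (8 of 20):
  (v0,v11,v5) [--+] → (-1.05837, 0.102932, 0.8207)–(-0.249832, 0.911468, 0.8207)  len=1.1434
  (v0,v5,v1) [-+-] → (-0.249832, 0.911468, 0.8207)–(0.249832, 0.911468, 0.8207)  len=0.4997
  (v1,v5,v9) [-+-] → (0.249832, 0.911468, 0.8207)–(1.05837, 0.102932, 0.8207)  len=1.1434
  (v5,v11,v4) [+-+] → (-1.05837, 0.102932, 0.8207)–(-1.05837, -0.102932, 0.8207)  len=0.2059
  (v3,v9,v4) [--+] → (1.05837, -0.102932, 0.8207)–(0.249832, -0.911468, 0.8207)  len=1.1434
  (v3,v4,v2) [-+-] → (0.249832, -0.911468, 0.8207)–(-0.249832, -0.911468, 0.8207)  len=0.4997
  (v4,v9,v5) [+-+] → (1.05837, -0.102932, 0.8207)–(1.05837, 0.102932, 0.8207)  len=0.2059
  (v2,v4,v11) [-+-] → (-0.249832, -0.911468, 0.8207)–(-1.05837, -0.102932, 0.8207)  len=1.1434

Chained into 1 loop(s):
  loop 1: 8 segments, perimeter = 5.9848
Total perimeter = 5.985

loops=1 perimeter=5.985


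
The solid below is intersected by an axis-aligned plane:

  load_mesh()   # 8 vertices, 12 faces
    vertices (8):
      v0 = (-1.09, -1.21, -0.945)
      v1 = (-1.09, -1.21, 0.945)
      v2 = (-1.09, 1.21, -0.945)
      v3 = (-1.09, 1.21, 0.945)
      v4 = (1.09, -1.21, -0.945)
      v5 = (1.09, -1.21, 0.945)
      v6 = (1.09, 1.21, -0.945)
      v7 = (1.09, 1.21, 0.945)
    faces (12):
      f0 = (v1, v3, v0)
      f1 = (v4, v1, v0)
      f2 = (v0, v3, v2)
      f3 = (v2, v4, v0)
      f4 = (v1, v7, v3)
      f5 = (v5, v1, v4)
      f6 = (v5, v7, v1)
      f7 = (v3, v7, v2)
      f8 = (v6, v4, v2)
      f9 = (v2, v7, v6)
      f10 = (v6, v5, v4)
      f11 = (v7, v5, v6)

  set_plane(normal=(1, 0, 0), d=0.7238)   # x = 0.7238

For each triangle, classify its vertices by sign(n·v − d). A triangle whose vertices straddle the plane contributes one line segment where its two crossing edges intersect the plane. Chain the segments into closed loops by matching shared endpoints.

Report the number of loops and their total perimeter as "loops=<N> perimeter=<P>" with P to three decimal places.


loops=1 perimeter=8.620

Straddling triangles (8 of 12):
  (v4,v1,v0) [+--] → (0.7238, -1.21, -0.627515)–(0.7238, -1.21, -0.945)  len=0.3175
  (v2,v4,v0) [-+-] → (0.7238, -0.803484, -0.945)–(0.7238, -1.21, -0.945)  len=0.4065
  (v1,v7,v3) [-+-] → (0.7238, 0.803484, 0.945)–(0.7238, 1.21, 0.945)  len=0.4065
  (v5,v1,v4) [+-+] → (0.7238, -1.21, 0.945)–(0.7238, -1.21, -0.627515)  len=1.5725
  (v5,v7,v1) [++-] → (0.7238, 0.803484, 0.945)–(0.7238, -1.21, 0.945)  len=2.0135
  (v3,v7,v2) [-+-] → (0.7238, 1.21, 0.945)–(0.7238, 1.21, 0.627515)  len=0.3175
  (v6,v4,v2) [++-] → (0.7238, -0.803484, -0.945)–(0.7238, 1.21, -0.945)  len=2.0135
  (v2,v7,v6) [-++] → (0.7238, 1.21, 0.627515)–(0.7238, 1.21, -0.945)  len=1.5725

Chained into 1 loop(s):
  loop 1: 8 segments, perimeter = 8.6200
Total perimeter = 8.620


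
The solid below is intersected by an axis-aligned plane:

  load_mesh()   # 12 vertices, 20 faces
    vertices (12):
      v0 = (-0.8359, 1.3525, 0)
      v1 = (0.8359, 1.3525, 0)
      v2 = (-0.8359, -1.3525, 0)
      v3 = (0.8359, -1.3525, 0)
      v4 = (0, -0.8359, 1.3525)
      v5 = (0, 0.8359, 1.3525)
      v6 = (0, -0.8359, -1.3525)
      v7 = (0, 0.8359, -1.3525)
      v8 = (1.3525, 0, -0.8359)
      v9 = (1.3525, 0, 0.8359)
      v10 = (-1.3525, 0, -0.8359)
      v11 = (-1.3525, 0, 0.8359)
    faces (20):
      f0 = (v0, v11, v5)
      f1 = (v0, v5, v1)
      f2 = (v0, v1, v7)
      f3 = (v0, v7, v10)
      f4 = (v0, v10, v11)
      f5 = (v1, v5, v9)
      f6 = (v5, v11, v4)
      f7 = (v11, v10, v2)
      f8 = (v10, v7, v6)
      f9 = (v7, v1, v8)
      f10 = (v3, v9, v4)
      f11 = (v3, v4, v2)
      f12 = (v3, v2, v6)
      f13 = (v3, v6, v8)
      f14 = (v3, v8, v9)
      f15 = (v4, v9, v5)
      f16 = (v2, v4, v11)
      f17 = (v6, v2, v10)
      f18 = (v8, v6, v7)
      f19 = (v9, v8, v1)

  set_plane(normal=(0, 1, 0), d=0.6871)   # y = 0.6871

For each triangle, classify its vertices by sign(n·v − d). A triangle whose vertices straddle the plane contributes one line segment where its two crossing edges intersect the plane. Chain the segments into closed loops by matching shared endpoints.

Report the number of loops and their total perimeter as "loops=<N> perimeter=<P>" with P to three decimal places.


Straddling triangles (10 of 20):
  (v0,v11,v5) [+-+] → (-1.09006, 0.6871, 0.411244)–(-0.240761, 0.6871, 1.26054)  len=1.2011
  (v0,v7,v10) [++-] → (-0.240761, 0.6871, -1.26054)–(-1.09006, 0.6871, -0.411244)  len=1.2011
  (v0,v10,v11) [+--] → (-1.09006, 0.6871, -0.411244)–(-1.09006, 0.6871, 0.411244)  len=0.8225
  (v1,v5,v9) [++-] → (0.240761, 0.6871, 1.26054)–(1.09006, 0.6871, 0.411244)  len=1.2011
  (v5,v11,v4) [+--] → (-0.240761, 0.6871, 1.26054)–(0, 0.6871, 1.3525)  len=0.2577
  (v10,v7,v6) [-+-] → (-0.240761, 0.6871, -1.26054)–(0, 0.6871, -1.3525)  len=0.2577
  (v7,v1,v8) [++-] → (1.09006, 0.6871, -0.411244)–(0.240761, 0.6871, -1.26054)  len=1.2011
  (v4,v9,v5) [--+] → (0.240761, 0.6871, 1.26054)–(0, 0.6871, 1.3525)  len=0.2577
  (v8,v6,v7) [--+] → (0, 0.6871, -1.3525)–(0.240761, 0.6871, -1.26054)  len=0.2577
  (v9,v8,v1) [--+] → (1.09006, 0.6871, -0.411244)–(1.09006, 0.6871, 0.411244)  len=0.8225

Chained into 1 loop(s):
  loop 1: 10 segments, perimeter = 7.4802
Total perimeter = 7.480

loops=1 perimeter=7.480


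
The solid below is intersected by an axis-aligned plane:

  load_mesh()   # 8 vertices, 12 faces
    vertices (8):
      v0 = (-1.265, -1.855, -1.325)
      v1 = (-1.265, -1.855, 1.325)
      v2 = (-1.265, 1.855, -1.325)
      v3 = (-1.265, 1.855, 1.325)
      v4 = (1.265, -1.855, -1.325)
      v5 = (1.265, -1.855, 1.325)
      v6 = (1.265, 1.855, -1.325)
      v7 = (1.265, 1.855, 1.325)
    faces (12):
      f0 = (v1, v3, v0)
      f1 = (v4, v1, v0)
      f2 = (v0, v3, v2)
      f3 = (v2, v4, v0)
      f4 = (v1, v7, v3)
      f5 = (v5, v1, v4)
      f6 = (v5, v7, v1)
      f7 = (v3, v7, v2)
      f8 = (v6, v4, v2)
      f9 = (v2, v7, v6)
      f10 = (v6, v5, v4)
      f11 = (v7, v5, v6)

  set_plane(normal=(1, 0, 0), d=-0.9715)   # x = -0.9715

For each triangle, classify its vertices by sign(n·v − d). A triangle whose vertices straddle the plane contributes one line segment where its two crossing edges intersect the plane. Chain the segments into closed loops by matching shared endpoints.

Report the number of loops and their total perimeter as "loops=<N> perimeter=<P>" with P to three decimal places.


Straddling triangles (8 of 12):
  (v4,v1,v0) [+--] → (-0.9715, -1.855, 1.01758)–(-0.9715, -1.855, -1.325)  len=2.3426
  (v2,v4,v0) [-+-] → (-0.9715, 1.42461, -1.325)–(-0.9715, -1.855, -1.325)  len=3.2796
  (v1,v7,v3) [-+-] → (-0.9715, -1.42461, 1.325)–(-0.9715, 1.855, 1.325)  len=3.2796
  (v5,v1,v4) [+-+] → (-0.9715, -1.855, 1.325)–(-0.9715, -1.855, 1.01758)  len=0.3074
  (v5,v7,v1) [++-] → (-0.9715, -1.42461, 1.325)–(-0.9715, -1.855, 1.325)  len=0.4304
  (v3,v7,v2) [-+-] → (-0.9715, 1.855, 1.325)–(-0.9715, 1.855, -1.01758)  len=2.3426
  (v6,v4,v2) [++-] → (-0.9715, 1.42461, -1.325)–(-0.9715, 1.855, -1.325)  len=0.4304
  (v2,v7,v6) [-++] → (-0.9715, 1.855, -1.01758)–(-0.9715, 1.855, -1.325)  len=0.3074

Chained into 1 loop(s):
  loop 1: 8 segments, perimeter = 12.7200
Total perimeter = 12.720

loops=1 perimeter=12.720


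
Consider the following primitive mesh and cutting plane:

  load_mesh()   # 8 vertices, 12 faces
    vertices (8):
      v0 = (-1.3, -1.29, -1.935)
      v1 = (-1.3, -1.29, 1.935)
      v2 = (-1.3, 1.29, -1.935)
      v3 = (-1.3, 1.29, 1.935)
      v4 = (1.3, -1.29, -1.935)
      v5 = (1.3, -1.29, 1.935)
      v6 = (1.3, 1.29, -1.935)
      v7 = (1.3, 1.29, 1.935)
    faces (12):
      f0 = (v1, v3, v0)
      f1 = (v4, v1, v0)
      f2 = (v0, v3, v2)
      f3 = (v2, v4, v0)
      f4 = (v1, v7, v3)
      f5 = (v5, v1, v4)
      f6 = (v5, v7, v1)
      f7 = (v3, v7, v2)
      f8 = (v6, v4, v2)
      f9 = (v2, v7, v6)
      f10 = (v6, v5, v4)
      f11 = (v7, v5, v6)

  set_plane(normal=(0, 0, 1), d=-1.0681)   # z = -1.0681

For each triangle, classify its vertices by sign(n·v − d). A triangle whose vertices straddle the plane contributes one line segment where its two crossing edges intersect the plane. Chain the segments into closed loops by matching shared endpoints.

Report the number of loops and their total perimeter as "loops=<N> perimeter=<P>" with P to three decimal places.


loops=1 perimeter=10.360

Straddling triangles (8 of 12):
  (v1,v3,v0) [++-] → (-1.3, -0.712067, -1.0681)–(-1.3, -1.29, -1.0681)  len=0.5779
  (v4,v1,v0) [-+-] → (0.717587, -1.29, -1.0681)–(-1.3, -1.29, -1.0681)  len=2.0176
  (v0,v3,v2) [-+-] → (-1.3, -0.712067, -1.0681)–(-1.3, 1.29, -1.0681)  len=2.0021
  (v5,v1,v4) [++-] → (0.717587, -1.29, -1.0681)–(1.3, -1.29, -1.0681)  len=0.5824
  (v3,v7,v2) [++-] → (-0.717587, 1.29, -1.0681)–(-1.3, 1.29, -1.0681)  len=0.5824
  (v2,v7,v6) [-+-] → (-0.717587, 1.29, -1.0681)–(1.3, 1.29, -1.0681)  len=2.0176
  (v6,v5,v4) [-+-] → (1.3, 0.712067, -1.0681)–(1.3, -1.29, -1.0681)  len=2.0021
  (v7,v5,v6) [++-] → (1.3, 0.712067, -1.0681)–(1.3, 1.29, -1.0681)  len=0.5779

Chained into 1 loop(s):
  loop 1: 8 segments, perimeter = 10.3600
Total perimeter = 10.360


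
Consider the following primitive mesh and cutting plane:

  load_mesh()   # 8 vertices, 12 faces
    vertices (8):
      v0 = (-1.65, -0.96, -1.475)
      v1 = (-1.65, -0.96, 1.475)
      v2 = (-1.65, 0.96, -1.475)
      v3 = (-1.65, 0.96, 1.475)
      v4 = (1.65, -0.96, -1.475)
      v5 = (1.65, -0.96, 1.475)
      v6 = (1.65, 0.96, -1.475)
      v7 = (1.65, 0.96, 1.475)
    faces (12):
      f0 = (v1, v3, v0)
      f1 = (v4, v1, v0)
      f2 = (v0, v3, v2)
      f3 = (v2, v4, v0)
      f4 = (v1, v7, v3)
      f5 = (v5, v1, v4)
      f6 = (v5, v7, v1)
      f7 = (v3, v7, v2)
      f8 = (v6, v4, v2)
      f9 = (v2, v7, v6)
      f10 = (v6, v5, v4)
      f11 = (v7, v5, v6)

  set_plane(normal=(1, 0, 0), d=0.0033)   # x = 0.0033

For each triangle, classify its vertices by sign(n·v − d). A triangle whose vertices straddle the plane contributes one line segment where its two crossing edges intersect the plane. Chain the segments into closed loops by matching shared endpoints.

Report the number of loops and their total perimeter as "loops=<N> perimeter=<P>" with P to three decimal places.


loops=1 perimeter=9.740

Straddling triangles (8 of 12):
  (v4,v1,v0) [+--] → (0.0033, -0.96, -0.00295)–(0.0033, -0.96, -1.475)  len=1.4721
  (v2,v4,v0) [-+-] → (0.0033, -0.00192, -1.475)–(0.0033, -0.96, -1.475)  len=0.9581
  (v1,v7,v3) [-+-] → (0.0033, 0.00192, 1.475)–(0.0033, 0.96, 1.475)  len=0.9581
  (v5,v1,v4) [+-+] → (0.0033, -0.96, 1.475)–(0.0033, -0.96, -0.00295)  len=1.4780
  (v5,v7,v1) [++-] → (0.0033, 0.00192, 1.475)–(0.0033, -0.96, 1.475)  len=0.9619
  (v3,v7,v2) [-+-] → (0.0033, 0.96, 1.475)–(0.0033, 0.96, 0.00295)  len=1.4721
  (v6,v4,v2) [++-] → (0.0033, -0.00192, -1.475)–(0.0033, 0.96, -1.475)  len=0.9619
  (v2,v7,v6) [-++] → (0.0033, 0.96, 0.00295)–(0.0033, 0.96, -1.475)  len=1.4780

Chained into 1 loop(s):
  loop 1: 8 segments, perimeter = 9.7400
Total perimeter = 9.740


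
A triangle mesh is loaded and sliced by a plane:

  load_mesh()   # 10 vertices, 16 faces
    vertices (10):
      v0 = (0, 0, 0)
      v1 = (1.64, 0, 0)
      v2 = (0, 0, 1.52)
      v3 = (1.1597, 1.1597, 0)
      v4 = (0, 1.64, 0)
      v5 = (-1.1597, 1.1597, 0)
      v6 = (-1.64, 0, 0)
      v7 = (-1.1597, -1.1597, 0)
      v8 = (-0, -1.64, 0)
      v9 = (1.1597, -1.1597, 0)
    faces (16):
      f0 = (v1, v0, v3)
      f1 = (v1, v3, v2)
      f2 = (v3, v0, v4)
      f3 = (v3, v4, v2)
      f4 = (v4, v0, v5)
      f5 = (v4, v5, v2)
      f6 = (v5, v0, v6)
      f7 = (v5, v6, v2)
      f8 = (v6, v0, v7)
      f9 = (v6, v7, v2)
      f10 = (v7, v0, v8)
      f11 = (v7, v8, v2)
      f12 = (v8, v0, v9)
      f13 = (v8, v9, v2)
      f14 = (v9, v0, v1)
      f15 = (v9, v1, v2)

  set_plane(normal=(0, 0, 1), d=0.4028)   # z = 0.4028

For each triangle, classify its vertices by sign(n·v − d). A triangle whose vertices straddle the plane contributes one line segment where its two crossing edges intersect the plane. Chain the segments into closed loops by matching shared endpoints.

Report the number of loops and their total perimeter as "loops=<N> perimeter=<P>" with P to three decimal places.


loops=1 perimeter=7.381

Straddling triangles (8 of 16):
  (v1,v3,v2) [--+] → (0.852379, 0.852379, 0.4028)–(1.2054, 0, 0.4028)  len=0.9226
  (v3,v4,v2) [--+] → (0, 1.2054, 0.4028)–(0.852379, 0.852379, 0.4028)  len=0.9226
  (v4,v5,v2) [--+] → (-0.852379, 0.852379, 0.4028)–(0, 1.2054, 0.4028)  len=0.9226
  (v5,v6,v2) [--+] → (-1.2054, 0, 0.4028)–(-0.852379, 0.852379, 0.4028)  len=0.9226
  (v6,v7,v2) [--+] → (-0.852379, -0.852379, 0.4028)–(-1.2054, 0, 0.4028)  len=0.9226
  (v7,v8,v2) [--+] → (0, -1.2054, 0.4028)–(-0.852379, -0.852379, 0.4028)  len=0.9226
  (v8,v9,v2) [--+] → (0.852379, -0.852379, 0.4028)–(0, -1.2054, 0.4028)  len=0.9226
  (v9,v1,v2) [--+] → (1.2054, 0, 0.4028)–(0.852379, -0.852379, 0.4028)  len=0.9226

Chained into 1 loop(s):
  loop 1: 8 segments, perimeter = 7.3807
Total perimeter = 7.381


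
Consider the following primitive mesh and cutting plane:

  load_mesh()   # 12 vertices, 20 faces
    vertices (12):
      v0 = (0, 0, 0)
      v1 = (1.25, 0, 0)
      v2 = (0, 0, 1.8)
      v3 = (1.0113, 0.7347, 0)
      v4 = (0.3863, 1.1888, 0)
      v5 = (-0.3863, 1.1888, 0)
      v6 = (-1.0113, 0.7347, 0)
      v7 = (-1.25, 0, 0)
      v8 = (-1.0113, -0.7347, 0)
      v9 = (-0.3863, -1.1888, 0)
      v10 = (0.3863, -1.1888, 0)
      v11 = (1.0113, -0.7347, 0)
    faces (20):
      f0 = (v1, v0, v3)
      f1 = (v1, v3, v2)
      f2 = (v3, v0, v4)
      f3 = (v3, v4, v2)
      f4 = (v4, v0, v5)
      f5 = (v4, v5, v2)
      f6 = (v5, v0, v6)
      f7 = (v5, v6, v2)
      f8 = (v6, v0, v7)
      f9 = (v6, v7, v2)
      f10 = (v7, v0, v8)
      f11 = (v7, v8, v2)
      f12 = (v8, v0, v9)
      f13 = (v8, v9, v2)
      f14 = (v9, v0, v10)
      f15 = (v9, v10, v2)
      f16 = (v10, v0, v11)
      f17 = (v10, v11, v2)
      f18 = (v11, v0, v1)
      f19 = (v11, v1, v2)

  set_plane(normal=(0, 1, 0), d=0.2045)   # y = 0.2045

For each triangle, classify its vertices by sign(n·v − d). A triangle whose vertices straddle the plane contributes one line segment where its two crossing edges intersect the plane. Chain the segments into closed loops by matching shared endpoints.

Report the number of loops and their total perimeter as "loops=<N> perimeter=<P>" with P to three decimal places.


loops=1 perimeter=6.239

Straddling triangles (10 of 20):
  (v1,v0,v3) [--+] → (0.28149, 0.2045, 0)–(1.18356, 0.2045, 0)  len=0.9021
  (v1,v3,v2) [-+-] → (1.18356, 0.2045, 0)–(0.28149, 0.2045, 1.29898)  len=1.5815
  (v3,v0,v4) [+-+] → (0.28149, 0.2045, 0)–(0.0664522, 0.2045, 0)  len=0.2150
  (v3,v4,v2) [++-] → (0.0664522, 0.2045, 1.49036)–(0.28149, 0.2045, 1.29898)  len=0.2879
  (v4,v0,v5) [+-+] → (0.0664522, 0.2045, 0)–(-0.0664522, 0.2045, 0)  len=0.1329
  (v4,v5,v2) [++-] → (-0.0664522, 0.2045, 1.49036)–(0.0664522, 0.2045, 1.49036)  len=0.1329
  (v5,v0,v6) [+-+] → (-0.0664522, 0.2045, 0)–(-0.28149, 0.2045, 0)  len=0.2150
  (v5,v6,v2) [++-] → (-0.28149, 0.2045, 1.29898)–(-0.0664522, 0.2045, 1.49036)  len=0.2879
  (v6,v0,v7) [+--] → (-0.28149, 0.2045, 0)–(-1.18356, 0.2045, 0)  len=0.9021
  (v6,v7,v2) [+--] → (-1.18356, 0.2045, 0)–(-0.28149, 0.2045, 1.29898)  len=1.5815

Chained into 1 loop(s):
  loop 1: 10 segments, perimeter = 6.2387
Total perimeter = 6.239


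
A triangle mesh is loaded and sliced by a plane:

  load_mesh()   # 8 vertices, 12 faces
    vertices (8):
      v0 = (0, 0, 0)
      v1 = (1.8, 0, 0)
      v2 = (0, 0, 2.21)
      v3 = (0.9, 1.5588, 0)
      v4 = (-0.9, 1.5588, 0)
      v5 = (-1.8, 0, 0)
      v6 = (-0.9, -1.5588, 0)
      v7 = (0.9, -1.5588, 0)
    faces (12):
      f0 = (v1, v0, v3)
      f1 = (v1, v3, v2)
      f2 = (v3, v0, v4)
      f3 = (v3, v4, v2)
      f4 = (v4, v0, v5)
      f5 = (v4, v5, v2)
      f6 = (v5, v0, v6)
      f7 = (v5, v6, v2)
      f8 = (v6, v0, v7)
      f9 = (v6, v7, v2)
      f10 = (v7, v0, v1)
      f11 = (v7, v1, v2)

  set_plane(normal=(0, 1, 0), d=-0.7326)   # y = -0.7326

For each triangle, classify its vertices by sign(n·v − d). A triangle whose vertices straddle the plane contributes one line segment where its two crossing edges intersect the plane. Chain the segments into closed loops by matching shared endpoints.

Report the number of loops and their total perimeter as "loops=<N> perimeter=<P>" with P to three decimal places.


loops=1 perimeter=6.621

Straddling triangles (6 of 12):
  (v5,v0,v6) [++-] → (-0.422979, -0.7326, 0)–(-1.37702, -0.7326, 0)  len=0.9540
  (v5,v6,v2) [+-+] → (-1.37702, -0.7326, 0)–(-0.422979, -0.7326, 1.17135)  len=1.5107
  (v6,v0,v7) [-+-] → (-0.422979, -0.7326, 0)–(0.422979, -0.7326, 0)  len=0.8460
  (v6,v7,v2) [--+] → (0.422979, -0.7326, 1.17135)–(-0.422979, -0.7326, 1.17135)  len=0.8460
  (v7,v0,v1) [-++] → (0.422979, -0.7326, 0)–(1.37702, -0.7326, 0)  len=0.9540
  (v7,v1,v2) [-++] → (1.37702, -0.7326, 0)–(0.422979, -0.7326, 1.17135)  len=1.5107

Chained into 1 loop(s):
  loop 1: 6 segments, perimeter = 6.6214
Total perimeter = 6.621


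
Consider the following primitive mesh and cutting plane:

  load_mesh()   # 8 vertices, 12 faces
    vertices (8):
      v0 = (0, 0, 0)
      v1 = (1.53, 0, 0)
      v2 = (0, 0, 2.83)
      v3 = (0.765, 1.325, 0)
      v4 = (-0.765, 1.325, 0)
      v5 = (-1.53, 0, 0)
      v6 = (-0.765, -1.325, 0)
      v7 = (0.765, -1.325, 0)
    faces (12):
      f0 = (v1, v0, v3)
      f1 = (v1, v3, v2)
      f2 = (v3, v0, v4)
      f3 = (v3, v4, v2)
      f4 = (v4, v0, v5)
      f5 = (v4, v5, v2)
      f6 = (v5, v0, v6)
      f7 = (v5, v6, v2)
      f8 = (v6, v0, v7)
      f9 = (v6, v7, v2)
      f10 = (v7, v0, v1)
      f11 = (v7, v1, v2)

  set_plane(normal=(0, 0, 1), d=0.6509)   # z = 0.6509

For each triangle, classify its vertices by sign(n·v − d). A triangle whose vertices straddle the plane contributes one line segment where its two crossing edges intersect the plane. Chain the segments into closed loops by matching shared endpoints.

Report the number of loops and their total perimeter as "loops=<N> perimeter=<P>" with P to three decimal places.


Straddling triangles (6 of 12):
  (v1,v3,v2) [--+] → (0.58905, 1.02025, 0.6509)–(1.1781, 0, 0.6509)  len=1.1781
  (v3,v4,v2) [--+] → (-0.58905, 1.02025, 0.6509)–(0.58905, 1.02025, 0.6509)  len=1.1781
  (v4,v5,v2) [--+] → (-1.1781, 0, 0.6509)–(-0.58905, 1.02025, 0.6509)  len=1.1781
  (v5,v6,v2) [--+] → (-0.58905, -1.02025, 0.6509)–(-1.1781, 0, 0.6509)  len=1.1781
  (v6,v7,v2) [--+] → (0.58905, -1.02025, 0.6509)–(-0.58905, -1.02025, 0.6509)  len=1.1781
  (v7,v1,v2) [--+] → (1.1781, 0, 0.6509)–(0.58905, -1.02025, 0.6509)  len=1.1781

Chained into 1 loop(s):
  loop 1: 6 segments, perimeter = 7.0685
Total perimeter = 7.069

loops=1 perimeter=7.069


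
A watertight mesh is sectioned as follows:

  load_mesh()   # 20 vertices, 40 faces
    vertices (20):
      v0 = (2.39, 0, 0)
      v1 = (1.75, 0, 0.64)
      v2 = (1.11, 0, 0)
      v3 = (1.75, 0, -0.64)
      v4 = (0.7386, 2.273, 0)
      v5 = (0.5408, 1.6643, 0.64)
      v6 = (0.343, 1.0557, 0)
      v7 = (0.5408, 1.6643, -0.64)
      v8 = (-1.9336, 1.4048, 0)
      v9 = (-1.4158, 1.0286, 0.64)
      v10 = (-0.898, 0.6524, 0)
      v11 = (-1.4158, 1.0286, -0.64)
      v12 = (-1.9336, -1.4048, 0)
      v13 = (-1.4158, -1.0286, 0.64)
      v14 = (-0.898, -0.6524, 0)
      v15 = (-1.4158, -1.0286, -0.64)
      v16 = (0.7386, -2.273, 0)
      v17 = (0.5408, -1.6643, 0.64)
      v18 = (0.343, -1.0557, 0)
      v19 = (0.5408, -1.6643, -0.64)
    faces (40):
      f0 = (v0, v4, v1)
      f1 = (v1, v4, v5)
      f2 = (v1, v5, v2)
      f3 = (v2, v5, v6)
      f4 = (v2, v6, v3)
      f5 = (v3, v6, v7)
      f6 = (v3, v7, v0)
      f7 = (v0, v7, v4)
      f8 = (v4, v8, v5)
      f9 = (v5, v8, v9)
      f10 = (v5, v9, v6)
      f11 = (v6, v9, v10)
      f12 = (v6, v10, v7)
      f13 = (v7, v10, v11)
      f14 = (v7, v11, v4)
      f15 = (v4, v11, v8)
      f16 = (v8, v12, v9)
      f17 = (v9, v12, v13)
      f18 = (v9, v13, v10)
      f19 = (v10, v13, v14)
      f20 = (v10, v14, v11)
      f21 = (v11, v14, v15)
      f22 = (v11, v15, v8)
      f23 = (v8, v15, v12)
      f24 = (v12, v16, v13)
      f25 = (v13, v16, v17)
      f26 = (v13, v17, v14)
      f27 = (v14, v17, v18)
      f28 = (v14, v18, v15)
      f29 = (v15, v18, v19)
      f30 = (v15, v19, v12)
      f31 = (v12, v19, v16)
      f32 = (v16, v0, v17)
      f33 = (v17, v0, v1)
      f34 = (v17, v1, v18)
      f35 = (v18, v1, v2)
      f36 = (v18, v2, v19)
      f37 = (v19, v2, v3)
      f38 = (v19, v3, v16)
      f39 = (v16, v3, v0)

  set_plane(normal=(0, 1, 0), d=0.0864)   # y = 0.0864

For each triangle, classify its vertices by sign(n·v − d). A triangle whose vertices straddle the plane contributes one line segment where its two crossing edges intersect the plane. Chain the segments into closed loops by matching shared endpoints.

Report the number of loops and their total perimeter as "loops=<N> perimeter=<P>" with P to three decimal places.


Straddling triangles (16 of 40):
  (v0,v4,v1) [-+-] → (2.32723, 0.0864, 0)–(1.71156, 0.0864, 0.615673)  len=0.8707
  (v1,v4,v5) [-++] → (1.71156, 0.0864, 0.615673)–(1.68723, 0.0864, 0.64)  len=0.0344
  (v1,v5,v2) [-+-] → (1.68723, 0.0864, 0.64)–(1.08045, 0.0864, 0.0332248)  len=0.8581
  (v2,v5,v6) [-++] → (1.08045, 0.0864, 0.0332248)–(1.04723, 0.0864, 0)  len=0.0470
  (v2,v6,v3) [-+-] → (1.04723, 0.0864, 0)–(1.63485, 0.0864, -0.587621)  len=0.8310
  (v3,v6,v7) [-++] → (1.63485, 0.0864, -0.587621)–(1.68723, 0.0864, -0.64)  len=0.0741
  (v3,v7,v0) [-+-] → (1.68723, 0.0864, -0.64)–(2.294, 0.0864, -0.0332248)  len=0.8581
  (v0,v7,v4) [-++] → (2.294, 0.0864, -0.0332248)–(2.32723, 0.0864, 0)  len=0.0470
  (v8,v12,v9) [+-+] → (-1.9336, 0.0864, 0)–(-1.61629, 0.0864, 0.392195)  len=0.5045
  (v9,v12,v13) [+--] → (-1.61629, 0.0864, 0.392195)–(-1.4158, 0.0864, 0.64)  len=0.3188
  (v9,v13,v10) [+-+] → (-1.4158, 0.0864, 0.64)–(-1.07235, 0.0864, 0.215491)  len=0.5460
  (v10,v13,v14) [+--] → (-1.07235, 0.0864, 0.215491)–(-0.898, 0.0864, 0)  len=0.2772
  (v10,v14,v11) [+-+] → (-0.898, 0.0864, 0)–(-1.12557, 0.0864, -0.28128)  len=0.3618
  (v11,v14,v15) [+--] → (-1.12557, 0.0864, -0.28128)–(-1.4158, 0.0864, -0.64)  len=0.4614
  (v11,v15,v8) [+-+] → (-1.4158, 0.0864, -0.64)–(-1.65306, 0.0864, -0.346748)  len=0.3772
  (v8,v15,v12) [+--] → (-1.65306, 0.0864, -0.346748)–(-1.9336, 0.0864, 0)  len=0.4460

Chained into 2 loop(s):
  loop 1: 8 segments, perimeter = 3.6204
  loop 2: 8 segments, perimeter = 3.2929
Total perimeter = 6.913

loops=2 perimeter=6.913


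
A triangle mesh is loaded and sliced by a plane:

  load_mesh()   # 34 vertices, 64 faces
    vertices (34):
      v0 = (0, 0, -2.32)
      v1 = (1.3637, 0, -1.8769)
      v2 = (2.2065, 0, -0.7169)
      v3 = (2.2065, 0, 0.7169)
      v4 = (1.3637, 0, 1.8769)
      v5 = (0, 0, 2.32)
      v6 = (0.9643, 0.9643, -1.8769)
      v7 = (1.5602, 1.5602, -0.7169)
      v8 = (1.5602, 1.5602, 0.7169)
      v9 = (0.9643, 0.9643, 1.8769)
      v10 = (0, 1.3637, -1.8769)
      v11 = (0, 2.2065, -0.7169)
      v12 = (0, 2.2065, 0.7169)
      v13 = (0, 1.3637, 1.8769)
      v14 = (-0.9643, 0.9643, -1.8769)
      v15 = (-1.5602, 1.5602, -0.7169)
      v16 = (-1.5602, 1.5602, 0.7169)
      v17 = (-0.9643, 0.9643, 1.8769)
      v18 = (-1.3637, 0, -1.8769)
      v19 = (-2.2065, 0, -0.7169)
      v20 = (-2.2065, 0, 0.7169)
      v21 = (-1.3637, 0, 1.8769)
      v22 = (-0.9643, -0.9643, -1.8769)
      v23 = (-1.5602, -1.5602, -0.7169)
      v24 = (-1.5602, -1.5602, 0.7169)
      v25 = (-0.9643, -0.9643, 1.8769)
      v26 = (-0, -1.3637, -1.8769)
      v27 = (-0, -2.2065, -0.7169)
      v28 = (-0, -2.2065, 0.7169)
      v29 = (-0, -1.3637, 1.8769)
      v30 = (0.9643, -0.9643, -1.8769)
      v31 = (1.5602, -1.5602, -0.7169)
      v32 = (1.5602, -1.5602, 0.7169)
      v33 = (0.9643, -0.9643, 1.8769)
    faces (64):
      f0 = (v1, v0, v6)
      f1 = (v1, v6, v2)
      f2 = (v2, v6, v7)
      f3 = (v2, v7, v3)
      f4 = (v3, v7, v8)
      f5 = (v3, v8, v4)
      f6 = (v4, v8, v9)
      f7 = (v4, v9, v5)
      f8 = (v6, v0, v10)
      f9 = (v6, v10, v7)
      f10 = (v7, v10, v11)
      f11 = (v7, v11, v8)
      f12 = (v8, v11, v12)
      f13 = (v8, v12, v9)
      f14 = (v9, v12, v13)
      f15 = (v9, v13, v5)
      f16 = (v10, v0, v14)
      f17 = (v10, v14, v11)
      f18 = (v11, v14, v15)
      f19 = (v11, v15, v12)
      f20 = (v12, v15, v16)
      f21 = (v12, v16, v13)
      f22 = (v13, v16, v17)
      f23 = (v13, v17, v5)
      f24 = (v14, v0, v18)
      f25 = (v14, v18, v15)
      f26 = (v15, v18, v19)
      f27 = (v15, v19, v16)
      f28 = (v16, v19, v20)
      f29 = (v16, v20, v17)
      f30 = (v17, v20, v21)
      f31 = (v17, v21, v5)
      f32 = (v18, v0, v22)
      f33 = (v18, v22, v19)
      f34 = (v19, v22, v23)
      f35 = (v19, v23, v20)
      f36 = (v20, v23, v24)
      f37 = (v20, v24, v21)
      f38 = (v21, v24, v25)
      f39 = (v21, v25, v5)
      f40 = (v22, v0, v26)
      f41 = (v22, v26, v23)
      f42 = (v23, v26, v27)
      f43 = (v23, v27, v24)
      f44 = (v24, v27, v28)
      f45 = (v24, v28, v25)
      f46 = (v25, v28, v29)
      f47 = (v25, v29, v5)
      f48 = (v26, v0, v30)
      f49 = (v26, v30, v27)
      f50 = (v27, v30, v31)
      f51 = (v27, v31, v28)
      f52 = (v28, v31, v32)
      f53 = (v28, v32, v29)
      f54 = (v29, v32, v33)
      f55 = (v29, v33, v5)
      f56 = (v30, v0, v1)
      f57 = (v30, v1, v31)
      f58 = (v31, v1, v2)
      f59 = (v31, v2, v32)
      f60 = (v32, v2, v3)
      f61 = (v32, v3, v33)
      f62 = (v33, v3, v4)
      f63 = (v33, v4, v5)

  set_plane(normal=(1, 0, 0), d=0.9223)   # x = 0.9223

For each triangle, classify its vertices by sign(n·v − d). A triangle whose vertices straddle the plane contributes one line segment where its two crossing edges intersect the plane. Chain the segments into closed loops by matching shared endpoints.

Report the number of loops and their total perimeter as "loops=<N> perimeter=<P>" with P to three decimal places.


Straddling triangles (20 of 64):
  (v1,v0,v6) [+-+] → (0.9223, 0, -2.02032)–(0.9223, 0.9223, -1.8962)  len=0.9306
  (v4,v9,v5) [++-] → (0.9223, 0.9223, 1.8962)–(0.9223, 0, 2.02032)  len=0.9306
  (v6,v0,v10) [+--] → (0.9223, 0.9223, -1.8962)–(0.9223, 0.981696, -1.8769)  len=0.0625
  (v6,v10,v7) [+-+] → (0.9223, 0.981696, -1.8769)–(0.9223, 1.47986, -1.19118)  len=0.8476
  (v7,v10,v11) [+--] → (0.9223, 1.47986, -1.19118)–(0.9223, 1.82444, -0.7169)  len=0.5862
  (v7,v11,v8) [+-+] → (0.9223, 1.82444, -0.7169)–(0.9223, 1.82444, 0.13068)  len=0.8476
  (v8,v11,v12) [+--] → (0.9223, 1.82444, 0.13068)–(0.9223, 1.82444, 0.7169)  len=0.5862
  (v8,v12,v9) [+-+] → (0.9223, 1.82444, 0.7169)–(0.9223, 1.0184, 1.82638)  len=1.3714
  (v9,v12,v13) [+--] → (0.9223, 1.0184, 1.82638)–(0.9223, 0.981696, 1.8769)  len=0.0625
  (v9,v13,v5) [+--] → (0.9223, 0.981696, 1.8769)–(0.9223, 0.9223, 1.8962)  len=0.0625
  (v26,v0,v30) [--+] → (0.9223, -0.9223, -1.8962)–(0.9223, -0.981696, -1.8769)  len=0.0625
  (v26,v30,v27) [-+-] → (0.9223, -0.981696, -1.8769)–(0.9223, -1.0184, -1.82638)  len=0.0625
  (v27,v30,v31) [-++] → (0.9223, -1.0184, -1.82638)–(0.9223, -1.82444, -0.7169)  len=1.3714
  (v27,v31,v28) [-+-] → (0.9223, -1.82444, -0.7169)–(0.9223, -1.82444, -0.13068)  len=0.5862
  (v28,v31,v32) [-++] → (0.9223, -1.82444, -0.13068)–(0.9223, -1.82444, 0.7169)  len=0.8476
  (v28,v32,v29) [-+-] → (0.9223, -1.82444, 0.7169)–(0.9223, -1.47986, 1.19118)  len=0.5862
  (v29,v32,v33) [-++] → (0.9223, -1.47986, 1.19118)–(0.9223, -0.981696, 1.8769)  len=0.8476
  (v29,v33,v5) [-+-] → (0.9223, -0.981696, 1.8769)–(0.9223, -0.9223, 1.8962)  len=0.0625
  (v30,v0,v1) [+-+] → (0.9223, -0.9223, -1.8962)–(0.9223, 0, -2.02032)  len=0.9306
  (v33,v4,v5) [++-] → (0.9223, 0, 2.02032)–(0.9223, -0.9223, 1.8962)  len=0.9306

Chained into 1 loop(s):
  loop 1: 20 segments, perimeter = 12.5751
Total perimeter = 12.575

loops=1 perimeter=12.575


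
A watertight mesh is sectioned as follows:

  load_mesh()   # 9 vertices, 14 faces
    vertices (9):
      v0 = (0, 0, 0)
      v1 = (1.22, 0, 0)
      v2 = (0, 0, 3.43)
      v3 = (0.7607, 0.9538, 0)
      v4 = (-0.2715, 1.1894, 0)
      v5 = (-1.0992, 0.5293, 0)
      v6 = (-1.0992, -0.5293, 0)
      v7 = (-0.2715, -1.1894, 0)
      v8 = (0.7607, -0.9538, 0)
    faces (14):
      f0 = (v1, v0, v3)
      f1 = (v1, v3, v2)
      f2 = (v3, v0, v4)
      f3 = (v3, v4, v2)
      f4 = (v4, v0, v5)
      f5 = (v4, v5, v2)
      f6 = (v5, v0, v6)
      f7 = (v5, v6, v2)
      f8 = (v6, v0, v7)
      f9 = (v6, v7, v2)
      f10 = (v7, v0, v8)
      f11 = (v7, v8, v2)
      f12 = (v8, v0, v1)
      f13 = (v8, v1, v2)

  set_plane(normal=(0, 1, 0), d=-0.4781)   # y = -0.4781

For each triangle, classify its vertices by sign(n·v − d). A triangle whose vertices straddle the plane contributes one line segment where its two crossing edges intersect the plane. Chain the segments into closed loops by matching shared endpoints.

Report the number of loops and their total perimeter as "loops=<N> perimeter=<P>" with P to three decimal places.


Straddling triangles (8 of 14):
  (v5,v0,v6) [++-] → (-0.992873, -0.4781, 0)–(-1.0992, -0.4781, 0)  len=0.1063
  (v5,v6,v2) [+-+] → (-1.0992, -0.4781, 0)–(-0.992873, -0.4781, 0.331789)  len=0.3484
  (v6,v0,v7) [-+-] → (-0.992873, -0.4781, 0)–(-0.109134, -0.4781, 0)  len=0.8837
  (v6,v7,v2) [--+] → (-0.109134, -0.4781, 2.05125)–(-0.992873, -0.4781, 0.331789)  len=1.9333
  (v7,v0,v8) [-+-] → (-0.109134, -0.4781, 0)–(0.381307, -0.4781, 0)  len=0.4904
  (v7,v8,v2) [--+] → (0.381307, -0.4781, 1.71068)–(-0.109134, -0.4781, 2.05125)  len=0.5971
  (v8,v0,v1) [-++] → (0.381307, -0.4781, 0)–(0.989772, -0.4781, 0)  len=0.6085
  (v8,v1,v2) [-++] → (0.989772, -0.4781, 0)–(0.381307, -0.4781, 1.71068)  len=1.8157

Chained into 1 loop(s):
  loop 1: 8 segments, perimeter = 6.7834
Total perimeter = 6.783

loops=1 perimeter=6.783


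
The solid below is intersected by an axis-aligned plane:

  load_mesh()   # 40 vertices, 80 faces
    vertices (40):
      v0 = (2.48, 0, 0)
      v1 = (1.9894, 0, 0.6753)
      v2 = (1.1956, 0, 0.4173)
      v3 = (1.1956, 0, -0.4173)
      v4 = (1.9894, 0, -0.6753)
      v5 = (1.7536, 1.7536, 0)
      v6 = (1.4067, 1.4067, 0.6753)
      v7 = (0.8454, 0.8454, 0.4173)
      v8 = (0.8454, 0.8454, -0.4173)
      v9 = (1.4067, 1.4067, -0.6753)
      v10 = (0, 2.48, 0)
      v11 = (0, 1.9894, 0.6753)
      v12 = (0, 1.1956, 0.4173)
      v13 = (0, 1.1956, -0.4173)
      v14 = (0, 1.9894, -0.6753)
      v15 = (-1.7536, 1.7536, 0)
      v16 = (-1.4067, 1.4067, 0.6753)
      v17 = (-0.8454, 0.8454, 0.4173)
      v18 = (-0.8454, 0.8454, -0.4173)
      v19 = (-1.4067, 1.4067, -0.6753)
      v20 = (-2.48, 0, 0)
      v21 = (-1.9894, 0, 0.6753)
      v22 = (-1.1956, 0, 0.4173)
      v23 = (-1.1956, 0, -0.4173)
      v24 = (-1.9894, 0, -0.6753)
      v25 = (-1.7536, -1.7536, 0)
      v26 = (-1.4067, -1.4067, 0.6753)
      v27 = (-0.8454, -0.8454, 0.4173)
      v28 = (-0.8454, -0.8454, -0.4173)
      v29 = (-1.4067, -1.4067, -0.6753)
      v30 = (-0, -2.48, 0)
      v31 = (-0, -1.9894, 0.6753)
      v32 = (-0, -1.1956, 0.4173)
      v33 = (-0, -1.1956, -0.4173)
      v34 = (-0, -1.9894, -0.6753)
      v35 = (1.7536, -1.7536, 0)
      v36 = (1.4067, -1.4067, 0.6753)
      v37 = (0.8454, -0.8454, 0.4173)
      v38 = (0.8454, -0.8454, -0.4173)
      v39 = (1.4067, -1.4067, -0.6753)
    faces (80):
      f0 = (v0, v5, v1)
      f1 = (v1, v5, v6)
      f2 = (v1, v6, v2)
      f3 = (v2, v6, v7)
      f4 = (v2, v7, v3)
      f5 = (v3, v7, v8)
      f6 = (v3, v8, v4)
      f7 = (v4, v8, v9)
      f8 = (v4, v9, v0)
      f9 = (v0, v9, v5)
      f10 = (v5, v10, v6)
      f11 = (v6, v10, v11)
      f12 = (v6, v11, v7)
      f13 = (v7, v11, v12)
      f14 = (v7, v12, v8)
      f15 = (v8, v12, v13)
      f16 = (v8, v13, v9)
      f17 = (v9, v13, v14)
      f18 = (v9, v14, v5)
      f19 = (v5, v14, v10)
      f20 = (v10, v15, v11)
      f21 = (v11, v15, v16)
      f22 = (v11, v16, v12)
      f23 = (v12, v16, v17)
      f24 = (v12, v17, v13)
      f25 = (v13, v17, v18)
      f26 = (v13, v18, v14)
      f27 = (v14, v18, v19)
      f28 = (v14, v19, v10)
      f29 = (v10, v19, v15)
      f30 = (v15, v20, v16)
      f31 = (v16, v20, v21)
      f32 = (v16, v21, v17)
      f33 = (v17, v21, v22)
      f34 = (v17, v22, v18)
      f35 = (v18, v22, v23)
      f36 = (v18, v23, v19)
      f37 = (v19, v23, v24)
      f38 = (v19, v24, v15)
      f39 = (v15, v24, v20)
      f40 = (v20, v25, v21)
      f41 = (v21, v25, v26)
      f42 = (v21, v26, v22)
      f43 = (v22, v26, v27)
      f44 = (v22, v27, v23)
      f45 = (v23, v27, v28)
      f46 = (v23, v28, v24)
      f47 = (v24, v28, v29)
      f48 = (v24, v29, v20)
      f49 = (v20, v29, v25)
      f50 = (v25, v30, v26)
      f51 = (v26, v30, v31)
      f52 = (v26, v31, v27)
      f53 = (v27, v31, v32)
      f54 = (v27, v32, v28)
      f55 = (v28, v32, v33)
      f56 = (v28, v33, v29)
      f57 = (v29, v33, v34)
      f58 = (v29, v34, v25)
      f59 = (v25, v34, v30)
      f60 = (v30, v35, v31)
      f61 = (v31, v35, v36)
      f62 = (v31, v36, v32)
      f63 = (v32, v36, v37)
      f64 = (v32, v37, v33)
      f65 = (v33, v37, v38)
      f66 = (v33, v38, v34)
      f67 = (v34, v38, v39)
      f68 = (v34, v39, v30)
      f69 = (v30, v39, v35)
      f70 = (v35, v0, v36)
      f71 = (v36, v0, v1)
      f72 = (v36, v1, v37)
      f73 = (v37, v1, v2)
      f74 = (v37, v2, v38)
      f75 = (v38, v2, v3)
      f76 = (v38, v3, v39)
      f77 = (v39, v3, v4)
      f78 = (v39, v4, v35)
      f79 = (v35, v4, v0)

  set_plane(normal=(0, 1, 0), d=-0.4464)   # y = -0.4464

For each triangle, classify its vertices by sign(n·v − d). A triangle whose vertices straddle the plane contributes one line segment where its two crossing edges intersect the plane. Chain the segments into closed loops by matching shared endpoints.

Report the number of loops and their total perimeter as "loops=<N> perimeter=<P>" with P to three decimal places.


Straddling triangles (20 of 80):
  (v20,v25,v21) [+-+] → (-2.29509, -0.4464, 0)–(-1.92937, -0.4464, 0.503394)  len=0.6222
  (v21,v25,v26) [+--] → (-1.92937, -0.4464, 0.503394)–(-1.80449, -0.4464, 0.6753)  len=0.2125
  (v21,v26,v22) [+-+] → (-1.80449, -0.4464, 0.6753)–(-1.26259, -0.4464, 0.499173)  len=0.5698
  (v22,v26,v27) [+--] → (-1.26259, -0.4464, 0.499173)–(-1.01068, -0.4464, 0.4173)  len=0.2649
  (v22,v27,v23) [+-+] → (-1.01068, -0.4464, 0.4173)–(-1.01068, -0.4464, 0.0233972)  len=0.3939
  (v23,v27,v28) [+--] → (-1.01068, -0.4464, 0.0233972)–(-1.01068, -0.4464, -0.4173)  len=0.4407
  (v23,v28,v24) [+-+] → (-1.01068, -0.4464, -0.4173)–(-1.38533, -0.4464, -0.539067)  len=0.3939
  (v24,v28,v29) [+--] → (-1.38533, -0.4464, -0.539067)–(-1.80449, -0.4464, -0.6753)  len=0.4407
  (v24,v29,v20) [+-+] → (-1.80449, -0.4464, -0.6753)–(-2.1394, -0.4464, -0.214299)  len=0.5698
  (v20,v29,v25) [+--] → (-2.1394, -0.4464, -0.214299)–(-2.29509, -0.4464, 0)  len=0.2649
  (v35,v0,v36) [-+-] → (2.29509, -0.4464, 0)–(2.1394, -0.4464, 0.214299)  len=0.2649
  (v36,v0,v1) [-++] → (2.1394, -0.4464, 0.214299)–(1.80449, -0.4464, 0.6753)  len=0.5698
  (v36,v1,v37) [-+-] → (1.80449, -0.4464, 0.6753)–(1.38533, -0.4464, 0.539067)  len=0.4407
  (v37,v1,v2) [-++] → (1.38533, -0.4464, 0.539067)–(1.01068, -0.4464, 0.4173)  len=0.3939
  (v37,v2,v38) [-+-] → (1.01068, -0.4464, 0.4173)–(1.01068, -0.4464, -0.0233972)  len=0.4407
  (v38,v2,v3) [-++] → (1.01068, -0.4464, -0.0233972)–(1.01068, -0.4464, -0.4173)  len=0.3939
  (v38,v3,v39) [-+-] → (1.01068, -0.4464, -0.4173)–(1.26259, -0.4464, -0.499173)  len=0.2649
  (v39,v3,v4) [-++] → (1.26259, -0.4464, -0.499173)–(1.80449, -0.4464, -0.6753)  len=0.5698
  (v39,v4,v35) [-+-] → (1.80449, -0.4464, -0.6753)–(1.92937, -0.4464, -0.503394)  len=0.2125
  (v35,v4,v0) [-++] → (1.92937, -0.4464, -0.503394)–(2.29509, -0.4464, 0)  len=0.6222

Chained into 2 loop(s):
  loop 1: 10 segments, perimeter = 4.1734
  loop 2: 10 segments, perimeter = 4.1734
Total perimeter = 8.347

loops=2 perimeter=8.347
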